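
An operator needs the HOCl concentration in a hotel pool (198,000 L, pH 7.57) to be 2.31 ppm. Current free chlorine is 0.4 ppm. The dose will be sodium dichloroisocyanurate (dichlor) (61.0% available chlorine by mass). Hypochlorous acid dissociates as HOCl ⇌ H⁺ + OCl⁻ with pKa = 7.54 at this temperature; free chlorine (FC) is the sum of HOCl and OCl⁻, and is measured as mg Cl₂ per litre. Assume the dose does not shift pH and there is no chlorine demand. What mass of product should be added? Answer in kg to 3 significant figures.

[OCl⁻]/[HOCl] = 10^(pH − pKa) = 10^(7.57 − 7.54) = 1.072; fraction as HOCl = 1/(1 + 1.072) = 0.4827.
Free chlorine required for 2.31 ppm HOCl: 2.31 / 0.4827 = 4.785 ppm.
FC to add: 4.785 − 0.4 = 4.385 mg/L as Cl₂.
Cl₂ equivalent: 4.385 mg/L × 198,000 L = 868.3 g.
Product at 61.0% available Cl: 868.3 / 0.61 = 1423 g.

1.42 kg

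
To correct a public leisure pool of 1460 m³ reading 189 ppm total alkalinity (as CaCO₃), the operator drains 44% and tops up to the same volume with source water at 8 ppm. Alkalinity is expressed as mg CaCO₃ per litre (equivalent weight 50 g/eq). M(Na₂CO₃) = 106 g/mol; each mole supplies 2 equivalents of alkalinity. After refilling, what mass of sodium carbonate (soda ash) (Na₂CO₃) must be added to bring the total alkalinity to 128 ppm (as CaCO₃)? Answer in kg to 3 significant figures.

28.8 kg

Volume: 1460 m³ = 1,460,000 L.
After draining 44% and refilling: 189 × 0.56 + 8 × 0.44 = 109.36 ppm.
Deficit to target: 128 − 109.36 = 18.64 mg/L.
As CaCO₃: 18.64 mg/L × 1,460,000 L = 27,210 g; ÷ 50 g/eq ÷ 2 = 272.1 mol Na₂CO₃.
Mass: 272.1 × 106 = 28,850 g.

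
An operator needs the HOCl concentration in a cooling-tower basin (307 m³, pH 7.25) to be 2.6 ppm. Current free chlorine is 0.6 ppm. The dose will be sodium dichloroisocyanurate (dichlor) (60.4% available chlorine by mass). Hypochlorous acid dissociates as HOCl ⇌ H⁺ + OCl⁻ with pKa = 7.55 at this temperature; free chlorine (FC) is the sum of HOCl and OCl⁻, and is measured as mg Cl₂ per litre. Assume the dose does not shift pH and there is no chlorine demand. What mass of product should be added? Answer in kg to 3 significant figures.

1.68 kg

Volume: 307 m³ = 307,000 L.
[OCl⁻]/[HOCl] = 10^(pH − pKa) = 10^(7.25 − 7.55) = 0.5012; fraction as HOCl = 1/(1 + 0.5012) = 0.6661.
Free chlorine required for 2.6 ppm HOCl: 2.6 / 0.6661 = 3.903 ppm.
FC to add: 3.903 − 0.6 = 3.303 mg/L as Cl₂.
Cl₂ equivalent: 3.303 mg/L × 307,000 L = 1014 g.
Product at 60.4% available Cl: 1014 / 0.604 = 1679 g.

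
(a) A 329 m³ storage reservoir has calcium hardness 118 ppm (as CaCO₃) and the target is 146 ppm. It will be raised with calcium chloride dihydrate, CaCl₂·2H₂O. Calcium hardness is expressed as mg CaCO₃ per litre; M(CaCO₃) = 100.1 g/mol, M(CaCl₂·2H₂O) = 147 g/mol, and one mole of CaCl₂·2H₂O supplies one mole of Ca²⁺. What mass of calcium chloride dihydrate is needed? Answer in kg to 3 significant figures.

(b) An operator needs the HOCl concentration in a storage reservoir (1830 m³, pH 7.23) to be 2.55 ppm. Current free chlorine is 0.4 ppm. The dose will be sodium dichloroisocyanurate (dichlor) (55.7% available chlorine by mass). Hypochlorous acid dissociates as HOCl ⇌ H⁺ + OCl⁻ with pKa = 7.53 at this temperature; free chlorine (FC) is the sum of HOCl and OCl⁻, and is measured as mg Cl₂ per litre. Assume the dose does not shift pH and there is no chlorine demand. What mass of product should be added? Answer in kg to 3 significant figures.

(a) Volume: 329 m³ = 329,000 L.
(a) Hardness to add: (146 − 118) = 28 mg/L as CaCO₃ × 329,000 L = 9212 g as CaCO₃.
(a) Moles of Ca²⁺ (1 mol Ca²⁺ ≡ 1 mol CaCO₃): 9212 / 100.1 g/mol = 92.03 mol.
(a) Mass of CaCl₂·2H₂O: 92.03 × 147 = 13,530 g.

(b) Volume: 1830 m³ = 1,830,000 L.
(b) [OCl⁻]/[HOCl] = 10^(pH − pKa) = 10^(7.23 − 7.53) = 0.5012; fraction as HOCl = 1/(1 + 0.5012) = 0.6661.
(b) Free chlorine required for 2.55 ppm HOCl: 2.55 / 0.6661 = 3.828 ppm.
(b) FC to add: 3.828 − 0.4 = 3.428 mg/L as Cl₂.
(b) Cl₂ equivalent: 3.428 mg/L × 1,830,000 L = 6273 g.
(b) Product at 55.7% available Cl: 6273 / 0.557 = 11,260 g.

(a) 13.5 kg; (b) 11.3 kg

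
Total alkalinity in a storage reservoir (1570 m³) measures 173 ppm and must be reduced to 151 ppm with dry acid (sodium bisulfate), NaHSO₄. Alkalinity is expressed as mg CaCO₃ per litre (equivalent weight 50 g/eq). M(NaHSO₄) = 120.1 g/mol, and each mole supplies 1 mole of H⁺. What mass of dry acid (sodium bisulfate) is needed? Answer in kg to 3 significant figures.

83.0 kg

Volume: 1570 m³ = 1,570,000 L.
Alkalinity to neutralize: (173 − 151) = 22 mg/L as CaCO₃ × 1,570,000 L = 34,540 g as CaCO₃.
Equivalents of H⁺ required: 34,540 ÷ 50 g/eq = 690.8 eq = 690.8 mol NaHSO₄.
Mass of NaHSO₄: 690.8 × 120.1 = 82,970 g.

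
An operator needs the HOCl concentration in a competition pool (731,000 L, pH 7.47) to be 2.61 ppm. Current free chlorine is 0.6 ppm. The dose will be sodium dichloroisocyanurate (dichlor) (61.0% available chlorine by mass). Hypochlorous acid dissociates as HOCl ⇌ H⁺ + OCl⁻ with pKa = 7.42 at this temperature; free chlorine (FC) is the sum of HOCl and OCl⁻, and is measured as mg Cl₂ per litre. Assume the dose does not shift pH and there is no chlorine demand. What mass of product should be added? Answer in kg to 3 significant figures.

5.92 kg

[OCl⁻]/[HOCl] = 10^(pH − pKa) = 10^(7.47 − 7.42) = 1.122; fraction as HOCl = 1/(1 + 1.122) = 0.4712.
Free chlorine required for 2.61 ppm HOCl: 2.61 / 0.4712 = 5.538 ppm.
FC to add: 5.538 − 0.6 = 4.938 mg/L as Cl₂.
Cl₂ equivalent: 4.938 mg/L × 731,000 L = 3610 g.
Product at 61.0% available Cl: 3610 / 0.61 = 5918 g.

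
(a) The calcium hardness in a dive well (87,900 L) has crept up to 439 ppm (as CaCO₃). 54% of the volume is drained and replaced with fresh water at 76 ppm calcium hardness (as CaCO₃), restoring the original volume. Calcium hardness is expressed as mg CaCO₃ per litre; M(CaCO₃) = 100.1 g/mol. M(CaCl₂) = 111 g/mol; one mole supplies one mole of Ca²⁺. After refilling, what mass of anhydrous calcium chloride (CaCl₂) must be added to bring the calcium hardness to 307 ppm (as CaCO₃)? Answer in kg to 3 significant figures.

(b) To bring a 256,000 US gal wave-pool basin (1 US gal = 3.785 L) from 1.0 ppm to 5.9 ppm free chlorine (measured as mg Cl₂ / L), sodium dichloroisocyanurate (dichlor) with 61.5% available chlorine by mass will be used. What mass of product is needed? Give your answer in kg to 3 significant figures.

(a) After draining 54% and refilling: 439 × 0.46 + 76 × 0.54 = 242.98 ppm.
(a) Deficit to target: 307 − 242.98 = 64.02 mg/L.
(a) As CaCO₃: 64.02 mg/L × 87,900 L = 5627 g; ÷ 100.1 = 56.22 mol Ca²⁺.
(a) Mass: 56.22 × 111 = 6240 g.

(b) Volume: 256,000 US gal × 3.785 L/gal = 968,960 L.
(b) Chlorine deficit: 5.9 − 1.0 = 4.9 ppm = 4.9 mg/L as Cl₂.
(b) Cl₂ equivalent needed: 4.9 mg/L × 968,960 L = 4,748,000 mg = 4748 g.
(b) Product at 61.5% available chlorine: 4748 / 0.615 = 7720 g.

(a) 6.24 kg; (b) 7.72 kg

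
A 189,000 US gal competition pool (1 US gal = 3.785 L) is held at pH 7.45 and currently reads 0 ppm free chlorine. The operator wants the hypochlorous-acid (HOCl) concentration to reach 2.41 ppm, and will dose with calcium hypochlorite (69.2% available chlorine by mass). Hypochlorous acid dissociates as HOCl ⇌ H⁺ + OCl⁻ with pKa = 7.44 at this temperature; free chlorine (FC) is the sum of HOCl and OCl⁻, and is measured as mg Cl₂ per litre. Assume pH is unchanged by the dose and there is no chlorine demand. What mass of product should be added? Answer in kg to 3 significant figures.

Volume: 189,000 US gal × 3.785 L/gal = 715,365 L.
[OCl⁻]/[HOCl] = 10^(pH − pKa) = 10^(7.45 − 7.44) = 1.023; fraction as HOCl = 1/(1 + 1.023) = 0.4942.
Free chlorine required for 2.41 ppm HOCl: 2.41 / 0.4942 = 4.876 ppm.
FC to add: 4.876 − 0 = 4.876 mg/L as Cl₂.
Cl₂ equivalent: 4.876 mg/L × 715,365 L = 3488 g.
Product at 69.2% available Cl: 3488 / 0.692 = 5041 g.

5.04 kg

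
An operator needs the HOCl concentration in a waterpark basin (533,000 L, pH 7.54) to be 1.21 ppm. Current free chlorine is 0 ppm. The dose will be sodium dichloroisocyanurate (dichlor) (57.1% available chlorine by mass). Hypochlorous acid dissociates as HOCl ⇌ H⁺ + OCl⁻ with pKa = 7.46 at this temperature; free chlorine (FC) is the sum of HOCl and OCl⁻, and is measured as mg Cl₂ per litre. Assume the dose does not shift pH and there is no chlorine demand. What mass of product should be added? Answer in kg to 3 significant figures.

2.49 kg

[OCl⁻]/[HOCl] = 10^(pH − pKa) = 10^(7.54 − 7.46) = 1.202; fraction as HOCl = 1/(1 + 1.202) = 0.4541.
Free chlorine required for 1.21 ppm HOCl: 1.21 / 0.4541 = 2.665 ppm.
FC to add: 2.665 − 0 = 2.665 mg/L as Cl₂.
Cl₂ equivalent: 2.665 mg/L × 533,000 L = 1420 g.
Product at 57.1% available Cl: 1420 / 0.571 = 2487 g.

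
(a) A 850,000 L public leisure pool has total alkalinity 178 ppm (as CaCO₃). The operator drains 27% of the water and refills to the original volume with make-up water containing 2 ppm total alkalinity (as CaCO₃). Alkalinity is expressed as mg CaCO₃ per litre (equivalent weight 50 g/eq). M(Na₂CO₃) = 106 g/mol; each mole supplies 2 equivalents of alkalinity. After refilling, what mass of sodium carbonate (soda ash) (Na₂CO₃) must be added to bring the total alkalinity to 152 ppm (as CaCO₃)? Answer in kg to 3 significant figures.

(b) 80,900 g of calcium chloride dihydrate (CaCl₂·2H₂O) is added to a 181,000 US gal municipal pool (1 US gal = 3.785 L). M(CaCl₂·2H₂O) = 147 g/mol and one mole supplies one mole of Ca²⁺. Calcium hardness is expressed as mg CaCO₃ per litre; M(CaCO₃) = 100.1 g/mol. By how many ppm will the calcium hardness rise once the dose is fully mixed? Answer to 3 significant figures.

(a) 19.4 kg; (b) 80.4 ppm

(a) After draining 27% and refilling: 178 × 0.73 + 2 × 0.27 = 130.48 ppm.
(a) Deficit to target: 152 − 130.48 = 21.52 mg/L.
(a) As CaCO₃: 21.52 mg/L × 850,000 L = 18,290 g; ÷ 50 g/eq ÷ 2 = 182.9 mol Na₂CO₃.
(a) Mass: 182.9 × 106 = 19,390 g.

(b) Volume: 181,000 US gal × 3.785 L/gal = 685,085 L.
(b) Moles of Ca²⁺: 80,900 g ÷ 147 g/mol = 550.3 mol.
(b) As CaCO₃: 550.3 mol × 100.1 g/mol = 55,090 g.
(b) Rise: 55,090 g / 685,085 L × 1000 = 80.41 mg/L.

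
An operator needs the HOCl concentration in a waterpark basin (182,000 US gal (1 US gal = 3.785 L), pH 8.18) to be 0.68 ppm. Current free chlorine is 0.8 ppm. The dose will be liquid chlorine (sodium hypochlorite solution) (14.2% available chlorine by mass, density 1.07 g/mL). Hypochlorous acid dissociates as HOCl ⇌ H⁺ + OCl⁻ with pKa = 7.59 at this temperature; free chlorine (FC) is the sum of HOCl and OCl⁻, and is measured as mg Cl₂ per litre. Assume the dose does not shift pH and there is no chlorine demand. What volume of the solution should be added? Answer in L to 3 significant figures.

Volume: 182,000 US gal × 3.785 L/gal = 688,870 L.
[OCl⁻]/[HOCl] = 10^(pH − pKa) = 10^(8.18 − 7.59) = 3.89; fraction as HOCl = 1/(1 + 3.89) = 0.2045.
Free chlorine required for 0.68 ppm HOCl: 0.68 / 0.2045 = 3.326 ppm.
FC to add: 3.326 − 0.8 = 2.526 mg/L as Cl₂.
Cl₂ equivalent: 2.526 mg/L × 688,870 L = 1740 g.
Product at 14.2% available Cl: 1740 / 0.142 = 12,250 g.
Volume: 12,250 g ÷ 1.07 g/mL = 11,450 mL.

11.5 L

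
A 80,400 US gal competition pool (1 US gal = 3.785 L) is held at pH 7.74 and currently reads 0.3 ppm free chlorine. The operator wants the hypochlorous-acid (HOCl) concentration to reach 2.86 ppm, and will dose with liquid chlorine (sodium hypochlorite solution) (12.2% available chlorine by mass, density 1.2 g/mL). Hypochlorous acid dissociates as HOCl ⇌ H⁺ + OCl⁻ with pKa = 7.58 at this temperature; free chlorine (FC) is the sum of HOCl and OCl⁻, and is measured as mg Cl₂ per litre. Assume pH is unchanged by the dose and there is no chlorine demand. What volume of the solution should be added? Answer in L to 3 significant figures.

Volume: 80,400 US gal × 3.785 L/gal = 304,314 L.
[OCl⁻]/[HOCl] = 10^(pH − pKa) = 10^(7.74 − 7.58) = 1.445; fraction as HOCl = 1/(1 + 1.445) = 0.4089.
Free chlorine required for 2.86 ppm HOCl: 2.86 / 0.4089 = 6.994 ppm.
FC to add: 6.994 − 0.3 = 6.694 mg/L as Cl₂.
Cl₂ equivalent: 6.694 mg/L × 304,314 L = 2037 g.
Product at 12.2% available Cl: 2037 / 0.122 = 16,700 g.
Volume: 16,700 g ÷ 1.2 g/mL = 13,910 mL.

13.9 L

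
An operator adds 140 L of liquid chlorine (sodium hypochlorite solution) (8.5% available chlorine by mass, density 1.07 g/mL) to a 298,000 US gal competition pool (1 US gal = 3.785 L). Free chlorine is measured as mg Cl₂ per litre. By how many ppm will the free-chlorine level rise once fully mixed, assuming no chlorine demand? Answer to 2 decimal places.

Volume: 298,000 US gal × 3.785 L/gal = 1,127,930 L.
Mass of solution: 140 L × 1000 mL/L × 1.07 g/mL = 149,800 g.
Available chlorine delivered: 149,800 g × 0.085 = 12,730 g as Cl₂.
Concentration rise: 12,730 g / 1,127,930 L = 11.29 mg/L = 11.29 ppm.

11.29 ppm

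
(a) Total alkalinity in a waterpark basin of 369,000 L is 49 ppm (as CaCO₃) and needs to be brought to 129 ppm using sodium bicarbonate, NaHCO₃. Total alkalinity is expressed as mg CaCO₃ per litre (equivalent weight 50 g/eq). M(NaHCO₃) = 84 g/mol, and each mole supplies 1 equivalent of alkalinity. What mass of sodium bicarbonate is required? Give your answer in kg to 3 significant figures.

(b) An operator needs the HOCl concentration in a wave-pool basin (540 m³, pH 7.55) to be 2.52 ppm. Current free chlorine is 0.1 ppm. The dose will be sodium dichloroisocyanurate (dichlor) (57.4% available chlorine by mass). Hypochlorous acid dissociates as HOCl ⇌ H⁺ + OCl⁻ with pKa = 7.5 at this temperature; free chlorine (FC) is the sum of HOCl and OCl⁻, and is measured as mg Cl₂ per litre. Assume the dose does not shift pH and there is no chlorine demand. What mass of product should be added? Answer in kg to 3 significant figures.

(a) 49.6 kg; (b) 4.94 kg

(a) Alkalinity to add: (129 − 49) = 80 mg/L as CaCO₃ × 369,000 L = 29,520 g as CaCO₃.
(a) Equivalents: 29,520 g ÷ 50 g/eq = 590.4 eq.
(a) NaHCO₃ supplies 1 eq per mole → 590.4 mol.
(a) Mass: 590.4 mol × 84 g/mol = 49,590 g.

(b) Volume: 540 m³ = 540,000 L.
(b) [OCl⁻]/[HOCl] = 10^(pH − pKa) = 10^(7.55 − 7.5) = 1.122; fraction as HOCl = 1/(1 + 1.122) = 0.4712.
(b) Free chlorine required for 2.52 ppm HOCl: 2.52 / 0.4712 = 5.347 ppm.
(b) FC to add: 5.347 − 0.1 = 5.247 mg/L as Cl₂.
(b) Cl₂ equivalent: 5.247 mg/L × 540,000 L = 2834 g.
(b) Product at 57.4% available Cl: 2834 / 0.574 = 4937 g.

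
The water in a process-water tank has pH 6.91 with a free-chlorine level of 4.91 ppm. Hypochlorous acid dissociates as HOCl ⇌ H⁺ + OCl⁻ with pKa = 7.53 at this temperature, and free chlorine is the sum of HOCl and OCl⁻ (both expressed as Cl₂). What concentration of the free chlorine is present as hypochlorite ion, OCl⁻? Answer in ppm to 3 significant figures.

0.950 ppm

[OCl⁻]/[HOCl] = 10^(pH − pKa) = 10^(6.91 − 7.53) = 10^-0.62 = 0.2399.
Fraction as HOCl = 1 / (1 + 0.2399) = 0.8065.
OCl⁻ = (1 − 0.8065) × 4.91 ppm = 0.9499 ppm.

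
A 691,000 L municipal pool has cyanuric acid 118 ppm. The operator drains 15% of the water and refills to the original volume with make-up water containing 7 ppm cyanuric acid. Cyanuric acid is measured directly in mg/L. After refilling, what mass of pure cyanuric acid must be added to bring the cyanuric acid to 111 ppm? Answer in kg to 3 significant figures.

6.67 kg

After draining 15% and refilling: 118 × 0.85 + 7 × 0.15 = 101.35 ppm.
Deficit to target: 111 − 101.35 = 9.65 mg/L.
Mass: 9.65 mg/L × 691,000 L = 6668 g cyanuric acid.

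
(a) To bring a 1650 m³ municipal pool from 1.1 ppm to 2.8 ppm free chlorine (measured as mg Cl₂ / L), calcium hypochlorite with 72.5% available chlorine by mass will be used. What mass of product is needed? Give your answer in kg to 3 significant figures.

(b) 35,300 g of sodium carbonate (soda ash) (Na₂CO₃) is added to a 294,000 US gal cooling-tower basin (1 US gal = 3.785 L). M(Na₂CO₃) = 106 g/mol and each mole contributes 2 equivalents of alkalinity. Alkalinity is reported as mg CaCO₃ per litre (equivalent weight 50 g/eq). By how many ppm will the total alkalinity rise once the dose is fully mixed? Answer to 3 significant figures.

(a) 3.87 kg; (b) 29.9 ppm

(a) Volume: 1650 m³ = 1,650,000 L.
(a) Chlorine deficit: 2.8 − 1.1 = 1.7 ppm = 1.7 mg/L as Cl₂.
(a) Cl₂ equivalent needed: 1.7 mg/L × 1,650,000 L = 2,805,000 mg = 2805 g.
(a) Product at 72.5% available chlorine: 2805 / 0.725 = 3869 g.

(b) Volume: 294,000 US gal × 3.785 L/gal = 1,112,790 L.
(b) Moles of Na₂CO₃: 35,300 g ÷ 106 g/mol = 333 mol → 666 eq of alkalinity.
(b) As CaCO₃: 666 eq × 50 g/eq = 33,300 g.
(b) Rise: 33,300 g / 1,112,790 L × 1000 = 29.93 mg/L.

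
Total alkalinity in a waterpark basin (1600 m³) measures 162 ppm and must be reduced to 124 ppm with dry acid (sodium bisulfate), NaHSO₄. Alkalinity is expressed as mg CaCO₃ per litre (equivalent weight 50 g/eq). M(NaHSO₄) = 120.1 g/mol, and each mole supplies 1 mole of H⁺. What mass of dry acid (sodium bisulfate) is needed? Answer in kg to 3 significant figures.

Volume: 1600 m³ = 1,600,000 L.
Alkalinity to neutralize: (162 − 124) = 38 mg/L as CaCO₃ × 1,600,000 L = 60,800 g as CaCO₃.
Equivalents of H⁺ required: 60,800 ÷ 50 g/eq = 1216 eq = 1216 mol NaHSO₄.
Mass of NaHSO₄: 1216 × 120.1 = 146,000 g.

146 kg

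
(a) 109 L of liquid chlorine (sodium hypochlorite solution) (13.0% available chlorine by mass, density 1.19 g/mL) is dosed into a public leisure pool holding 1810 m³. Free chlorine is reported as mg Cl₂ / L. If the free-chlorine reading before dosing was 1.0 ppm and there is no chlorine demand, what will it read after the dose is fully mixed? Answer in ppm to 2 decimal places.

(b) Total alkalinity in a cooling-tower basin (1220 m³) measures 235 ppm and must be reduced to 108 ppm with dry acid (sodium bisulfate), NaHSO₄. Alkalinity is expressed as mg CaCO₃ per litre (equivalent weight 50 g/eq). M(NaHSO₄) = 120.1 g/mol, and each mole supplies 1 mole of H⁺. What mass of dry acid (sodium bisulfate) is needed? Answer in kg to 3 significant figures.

(a) 10.32 ppm; (b) 372 kg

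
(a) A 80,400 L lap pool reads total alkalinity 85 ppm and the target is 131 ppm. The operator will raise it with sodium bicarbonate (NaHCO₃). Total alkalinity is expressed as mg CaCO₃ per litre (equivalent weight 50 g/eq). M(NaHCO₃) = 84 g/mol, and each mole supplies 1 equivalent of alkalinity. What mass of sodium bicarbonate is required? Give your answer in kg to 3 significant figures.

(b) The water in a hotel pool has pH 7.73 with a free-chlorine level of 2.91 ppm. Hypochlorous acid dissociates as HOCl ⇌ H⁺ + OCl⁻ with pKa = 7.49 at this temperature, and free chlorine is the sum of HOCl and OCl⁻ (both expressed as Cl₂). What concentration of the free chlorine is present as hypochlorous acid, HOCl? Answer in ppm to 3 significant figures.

(a) 6.21 kg; (b) 1.06 ppm

(a) Alkalinity to add: (131 − 85) = 46 mg/L as CaCO₃ × 80,400 L = 3698 g as CaCO₃.
(a) Equivalents: 3698 g ÷ 50 g/eq = 73.97 eq.
(a) NaHCO₃ supplies 1 eq per mole → 73.97 mol.
(a) Mass: 73.97 mol × 84 g/mol = 6213 g.

(b) [OCl⁻]/[HOCl] = 10^(pH − pKa) = 10^(7.73 − 7.49) = 10^0.24 = 1.738.
(b) Fraction as HOCl = 1 / (1 + 1.738) = 0.3653.
(b) HOCl = 0.3653 × 2.91 ppm = 1.063 ppm.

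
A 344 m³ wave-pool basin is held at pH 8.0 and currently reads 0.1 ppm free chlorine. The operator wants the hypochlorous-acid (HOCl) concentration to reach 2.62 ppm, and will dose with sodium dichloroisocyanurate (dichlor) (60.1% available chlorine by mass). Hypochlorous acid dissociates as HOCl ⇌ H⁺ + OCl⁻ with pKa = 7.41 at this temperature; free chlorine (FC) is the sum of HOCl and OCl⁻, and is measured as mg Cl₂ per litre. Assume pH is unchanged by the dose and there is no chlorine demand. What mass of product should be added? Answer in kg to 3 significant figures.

Volume: 344 m³ = 344,000 L.
[OCl⁻]/[HOCl] = 10^(pH − pKa) = 10^(8.0 − 7.41) = 3.89; fraction as HOCl = 1/(1 + 3.89) = 0.2045.
Free chlorine required for 2.62 ppm HOCl: 2.62 / 0.2045 = 12.81 ppm.
FC to add: 12.81 − 0.1 = 12.71 mg/L as Cl₂.
Cl₂ equivalent: 12.71 mg/L × 344,000 L = 4373 g.
Product at 60.1% available Cl: 4373 / 0.601 = 7277 g.

7.28 kg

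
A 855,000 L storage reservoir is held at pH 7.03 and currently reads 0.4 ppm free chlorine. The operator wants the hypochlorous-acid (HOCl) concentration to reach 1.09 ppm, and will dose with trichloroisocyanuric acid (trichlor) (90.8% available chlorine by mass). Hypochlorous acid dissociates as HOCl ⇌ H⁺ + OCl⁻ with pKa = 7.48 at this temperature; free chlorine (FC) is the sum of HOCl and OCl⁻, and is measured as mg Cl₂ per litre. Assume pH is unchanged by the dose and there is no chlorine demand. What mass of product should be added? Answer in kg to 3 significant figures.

[OCl⁻]/[HOCl] = 10^(pH − pKa) = 10^(7.03 − 7.48) = 0.3548; fraction as HOCl = 1/(1 + 0.3548) = 0.7381.
Free chlorine required for 1.09 ppm HOCl: 1.09 / 0.7381 = 1.477 ppm.
FC to add: 1.477 − 0.4 = 1.077 mg/L as Cl₂.
Cl₂ equivalent: 1.077 mg/L × 855,000 L = 920.6 g.
Product at 90.8% available Cl: 920.6 / 0.908 = 1014 g.

1.01 kg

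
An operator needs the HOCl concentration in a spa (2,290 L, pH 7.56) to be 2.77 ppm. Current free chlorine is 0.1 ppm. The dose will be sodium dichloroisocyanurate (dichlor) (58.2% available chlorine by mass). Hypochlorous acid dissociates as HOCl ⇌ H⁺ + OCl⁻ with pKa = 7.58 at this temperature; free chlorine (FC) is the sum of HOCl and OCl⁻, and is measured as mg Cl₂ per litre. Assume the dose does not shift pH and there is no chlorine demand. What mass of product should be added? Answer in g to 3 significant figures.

[OCl⁻]/[HOCl] = 10^(pH − pKa) = 10^(7.56 − 7.58) = 0.955; fraction as HOCl = 1/(1 + 0.955) = 0.5115.
Free chlorine required for 2.77 ppm HOCl: 2.77 / 0.5115 = 5.415 ppm.
FC to add: 5.415 − 0.1 = 5.315 mg/L as Cl₂.
Cl₂ equivalent: 5.315 mg/L × 2,290 L = 12.17 g.
Product at 58.2% available Cl: 12.17 / 0.582 = 20.91 g.

20.9 g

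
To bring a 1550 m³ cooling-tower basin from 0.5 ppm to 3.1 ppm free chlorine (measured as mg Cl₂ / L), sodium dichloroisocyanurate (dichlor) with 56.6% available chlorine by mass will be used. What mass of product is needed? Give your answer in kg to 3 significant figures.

7.12 kg

Volume: 1550 m³ = 1,550,000 L.
Chlorine deficit: 3.1 − 0.5 = 2.6 ppm = 2.6 mg/L as Cl₂.
Cl₂ equivalent needed: 2.6 mg/L × 1,550,000 L = 4,030,000 mg = 4030 g.
Product at 56.6% available chlorine: 4030 / 0.566 = 7120 g.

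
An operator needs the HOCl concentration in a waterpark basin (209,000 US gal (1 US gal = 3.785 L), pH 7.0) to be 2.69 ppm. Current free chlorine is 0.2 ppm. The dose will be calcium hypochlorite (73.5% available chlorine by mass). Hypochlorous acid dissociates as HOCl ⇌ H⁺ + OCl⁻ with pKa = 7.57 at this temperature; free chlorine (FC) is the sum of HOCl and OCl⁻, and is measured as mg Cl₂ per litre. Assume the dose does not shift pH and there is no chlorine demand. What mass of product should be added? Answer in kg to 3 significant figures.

3.46 kg

Volume: 209,000 US gal × 3.785 L/gal = 791,065 L.
[OCl⁻]/[HOCl] = 10^(pH − pKa) = 10^(7.0 − 7.57) = 0.2692; fraction as HOCl = 1/(1 + 0.2692) = 0.7879.
Free chlorine required for 2.69 ppm HOCl: 2.69 / 0.7879 = 3.414 ppm.
FC to add: 3.414 − 0.2 = 3.214 mg/L as Cl₂.
Cl₂ equivalent: 3.214 mg/L × 791,065 L = 2543 g.
Product at 73.5% available Cl: 2543 / 0.735 = 3459 g.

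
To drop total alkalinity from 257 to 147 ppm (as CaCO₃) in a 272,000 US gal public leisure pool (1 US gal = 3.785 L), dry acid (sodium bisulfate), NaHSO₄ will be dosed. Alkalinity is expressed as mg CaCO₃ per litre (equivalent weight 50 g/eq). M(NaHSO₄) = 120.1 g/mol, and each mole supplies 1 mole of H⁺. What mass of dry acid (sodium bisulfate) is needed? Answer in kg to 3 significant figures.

Volume: 272,000 US gal × 3.785 L/gal = 1,029,520 L.
Alkalinity to neutralize: (257 − 147) = 110 mg/L as CaCO₃ × 1,029,520 L = 113,200 g as CaCO₃.
Equivalents of H⁺ required: 113,200 ÷ 50 g/eq = 2265 eq = 2265 mol NaHSO₄.
Mass of NaHSO₄: 2265 × 120.1 = 272,000 g.

272 kg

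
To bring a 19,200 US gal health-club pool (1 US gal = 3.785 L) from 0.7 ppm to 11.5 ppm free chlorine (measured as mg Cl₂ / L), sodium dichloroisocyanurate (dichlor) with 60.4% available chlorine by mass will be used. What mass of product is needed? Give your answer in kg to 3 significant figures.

Volume: 19,200 US gal × 3.785 L/gal = 72,672 L.
Chlorine deficit: 11.5 − 0.7 = 10.8 ppm = 10.8 mg/L as Cl₂.
Cl₂ equivalent needed: 10.8 mg/L × 72,672 L = 784,900 mg = 784.9 g.
Product at 60.4% available chlorine: 784.9 / 0.604 = 1299 g.

1.30 kg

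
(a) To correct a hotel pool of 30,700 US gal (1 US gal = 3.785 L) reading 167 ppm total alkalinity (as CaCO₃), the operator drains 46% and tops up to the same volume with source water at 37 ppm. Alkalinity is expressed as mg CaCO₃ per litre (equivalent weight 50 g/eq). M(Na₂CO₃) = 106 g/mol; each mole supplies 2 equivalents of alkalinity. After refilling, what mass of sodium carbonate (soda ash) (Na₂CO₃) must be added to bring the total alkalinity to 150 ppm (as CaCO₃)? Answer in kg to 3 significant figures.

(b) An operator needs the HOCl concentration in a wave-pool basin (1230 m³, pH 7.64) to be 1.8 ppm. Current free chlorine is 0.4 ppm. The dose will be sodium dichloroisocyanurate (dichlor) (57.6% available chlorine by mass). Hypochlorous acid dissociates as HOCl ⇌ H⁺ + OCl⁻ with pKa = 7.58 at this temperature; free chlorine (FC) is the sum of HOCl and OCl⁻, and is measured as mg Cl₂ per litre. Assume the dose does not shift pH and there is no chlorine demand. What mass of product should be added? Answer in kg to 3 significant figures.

(a) 5.27 kg; (b) 7.40 kg

(a) Volume: 30,700 US gal × 3.785 L/gal = 116,200 L.
(a) After draining 46% and refilling: 167 × 0.54 + 37 × 0.46 = 107.2 ppm.
(a) Deficit to target: 150 − 107.2 = 42.8 mg/L.
(a) As CaCO₃: 42.8 mg/L × 116,200 L = 4973 g; ÷ 50 g/eq ÷ 2 = 49.73 mol Na₂CO₃.
(a) Mass: 49.73 × 106 = 5272 g.

(b) Volume: 1230 m³ = 1,230,000 L.
(b) [OCl⁻]/[HOCl] = 10^(pH − pKa) = 10^(7.64 − 7.58) = 1.148; fraction as HOCl = 1/(1 + 1.148) = 0.4655.
(b) Free chlorine required for 1.8 ppm HOCl: 1.8 / 0.4655 = 3.867 ppm.
(b) FC to add: 3.867 − 0.4 = 3.467 mg/L as Cl₂.
(b) Cl₂ equivalent: 3.467 mg/L × 1,230,000 L = 4264 g.
(b) Product at 57.6% available Cl: 4264 / 0.576 = 7403 g.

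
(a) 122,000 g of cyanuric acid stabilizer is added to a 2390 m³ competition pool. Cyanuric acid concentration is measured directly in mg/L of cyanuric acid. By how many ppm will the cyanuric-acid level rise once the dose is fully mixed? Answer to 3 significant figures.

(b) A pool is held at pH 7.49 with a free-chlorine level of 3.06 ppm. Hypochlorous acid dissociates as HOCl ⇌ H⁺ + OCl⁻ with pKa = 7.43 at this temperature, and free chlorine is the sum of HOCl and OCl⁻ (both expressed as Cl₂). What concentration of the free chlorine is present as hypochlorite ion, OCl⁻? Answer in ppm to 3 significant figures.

(a) 51.0 ppm; (b) 1.64 ppm

(a) Volume: 2390 m³ = 2,390,000 L.
(a) Rise: 122,000 g / 2,390,000 L × 1000 = 51.05 mg/L.

(b) [OCl⁻]/[HOCl] = 10^(pH − pKa) = 10^(7.49 − 7.43) = 10^0.06 = 1.148.
(b) Fraction as HOCl = 1 / (1 + 1.148) = 0.4655.
(b) OCl⁻ = (1 − 0.4655) × 3.06 ppm = 1.636 ppm.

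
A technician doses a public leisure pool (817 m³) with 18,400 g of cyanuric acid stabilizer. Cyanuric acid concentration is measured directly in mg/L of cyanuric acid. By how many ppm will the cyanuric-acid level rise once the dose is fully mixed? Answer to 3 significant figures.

22.5 ppm

Volume: 817 m³ = 817,000 L.
Rise: 18,400 g / 817,000 L × 1000 = 22.52 mg/L.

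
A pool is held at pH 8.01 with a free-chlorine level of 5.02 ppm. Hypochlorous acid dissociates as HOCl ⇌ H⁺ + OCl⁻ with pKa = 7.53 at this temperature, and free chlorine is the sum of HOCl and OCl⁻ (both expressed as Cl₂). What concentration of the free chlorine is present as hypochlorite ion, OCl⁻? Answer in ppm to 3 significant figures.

3.77 ppm

[OCl⁻]/[HOCl] = 10^(pH − pKa) = 10^(8.01 − 7.53) = 10^0.48 = 3.02.
Fraction as HOCl = 1 / (1 + 3.02) = 0.2488.
OCl⁻ = (1 − 0.2488) × 5.02 ppm = 3.771 ppm.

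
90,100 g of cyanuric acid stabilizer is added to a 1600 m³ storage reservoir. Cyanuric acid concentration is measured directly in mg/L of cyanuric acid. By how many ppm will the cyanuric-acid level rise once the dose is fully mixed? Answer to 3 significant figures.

56.3 ppm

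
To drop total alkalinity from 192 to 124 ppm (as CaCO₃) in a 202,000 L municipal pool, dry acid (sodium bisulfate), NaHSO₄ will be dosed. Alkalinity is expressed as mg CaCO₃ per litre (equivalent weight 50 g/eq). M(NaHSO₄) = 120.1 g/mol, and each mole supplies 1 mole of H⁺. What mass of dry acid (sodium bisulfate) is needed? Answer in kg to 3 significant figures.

33.0 kg

Alkalinity to neutralize: (192 − 124) = 68 mg/L as CaCO₃ × 202,000 L = 13,740 g as CaCO₃.
Equivalents of H⁺ required: 13,740 ÷ 50 g/eq = 274.7 eq = 274.7 mol NaHSO₄.
Mass of NaHSO₄: 274.7 × 120.1 = 32,990 g.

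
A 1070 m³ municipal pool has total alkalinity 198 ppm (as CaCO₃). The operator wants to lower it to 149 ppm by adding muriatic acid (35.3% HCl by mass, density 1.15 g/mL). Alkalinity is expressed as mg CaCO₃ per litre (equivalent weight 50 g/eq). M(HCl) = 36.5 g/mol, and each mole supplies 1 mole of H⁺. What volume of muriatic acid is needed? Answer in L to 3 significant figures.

Volume: 1070 m³ = 1,070,000 L.
Alkalinity to neutralize: (198 − 149) = 49 mg/L as CaCO₃ × 1,070,000 L = 52,430 g as CaCO₃.
Equivalents of H⁺ required: 52,430 ÷ 50 g/eq = 1049 eq = 1049 mol HCl.
Mass of HCl: 1049 × 36.5 = 38,270 g.
Mass of 35.3% solution: 38,270 / 0.353 = 108,400 g.
Volume: 108,400 g ÷ 1.15 g/mL = 94,280 mL.

94.3 L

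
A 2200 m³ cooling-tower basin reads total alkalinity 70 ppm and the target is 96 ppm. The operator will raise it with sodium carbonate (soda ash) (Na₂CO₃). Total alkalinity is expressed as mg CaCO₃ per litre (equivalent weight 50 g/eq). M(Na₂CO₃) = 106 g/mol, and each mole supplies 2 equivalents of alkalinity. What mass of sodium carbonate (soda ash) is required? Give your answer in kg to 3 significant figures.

60.6 kg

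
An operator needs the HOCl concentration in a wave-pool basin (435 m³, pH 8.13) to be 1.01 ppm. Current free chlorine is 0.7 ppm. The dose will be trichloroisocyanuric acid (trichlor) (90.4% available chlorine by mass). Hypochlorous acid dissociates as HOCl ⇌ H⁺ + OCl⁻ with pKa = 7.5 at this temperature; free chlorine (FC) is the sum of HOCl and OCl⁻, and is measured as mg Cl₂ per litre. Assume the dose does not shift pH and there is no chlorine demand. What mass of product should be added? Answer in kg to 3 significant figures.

Volume: 435 m³ = 435,000 L.
[OCl⁻]/[HOCl] = 10^(pH − pKa) = 10^(8.13 − 7.5) = 4.266; fraction as HOCl = 1/(1 + 4.266) = 0.1899.
Free chlorine required for 1.01 ppm HOCl: 1.01 / 0.1899 = 5.318 ppm.
FC to add: 5.318 − 0.7 = 4.618 mg/L as Cl₂.
Cl₂ equivalent: 4.618 mg/L × 435,000 L = 2009 g.
Product at 90.4% available Cl: 2009 / 0.904 = 2222 g.

2.22 kg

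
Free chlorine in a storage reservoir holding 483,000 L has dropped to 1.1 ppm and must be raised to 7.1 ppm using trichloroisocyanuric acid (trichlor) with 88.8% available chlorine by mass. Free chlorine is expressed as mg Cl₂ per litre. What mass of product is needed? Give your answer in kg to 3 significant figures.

3.26 kg

Chlorine deficit: 7.1 − 1.1 = 6 ppm = 6 mg/L as Cl₂.
Cl₂ equivalent needed: 6 mg/L × 483,000 L = 2,898,000 mg = 2898 g.
Product at 88.8% available chlorine: 2898 / 0.888 = 3264 g.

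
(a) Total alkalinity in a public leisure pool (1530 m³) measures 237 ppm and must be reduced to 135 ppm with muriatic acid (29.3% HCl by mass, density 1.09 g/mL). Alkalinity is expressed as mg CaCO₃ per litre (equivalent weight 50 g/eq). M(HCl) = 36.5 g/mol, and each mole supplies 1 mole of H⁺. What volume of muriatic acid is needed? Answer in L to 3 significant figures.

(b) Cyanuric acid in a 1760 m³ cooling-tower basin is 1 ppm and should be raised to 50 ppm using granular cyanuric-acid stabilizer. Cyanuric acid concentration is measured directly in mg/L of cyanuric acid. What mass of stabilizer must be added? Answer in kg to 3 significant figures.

(a) 357 L; (b) 86.2 kg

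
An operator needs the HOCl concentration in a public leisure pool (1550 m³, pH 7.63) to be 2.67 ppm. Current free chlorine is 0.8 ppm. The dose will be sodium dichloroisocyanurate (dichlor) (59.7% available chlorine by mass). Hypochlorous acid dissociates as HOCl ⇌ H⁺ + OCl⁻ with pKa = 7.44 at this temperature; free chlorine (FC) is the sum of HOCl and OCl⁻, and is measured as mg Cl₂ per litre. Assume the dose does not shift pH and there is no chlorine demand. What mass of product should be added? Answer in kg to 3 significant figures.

Volume: 1550 m³ = 1,550,000 L.
[OCl⁻]/[HOCl] = 10^(pH − pKa) = 10^(7.63 − 7.44) = 1.549; fraction as HOCl = 1/(1 + 1.549) = 0.3923.
Free chlorine required for 2.67 ppm HOCl: 2.67 / 0.3923 = 6.805 ppm.
FC to add: 6.805 − 0.8 = 6.005 mg/L as Cl₂.
Cl₂ equivalent: 6.005 mg/L × 1,550,000 L = 9308 g.
Product at 59.7% available Cl: 9308 / 0.597 = 15,590 g.

15.6 kg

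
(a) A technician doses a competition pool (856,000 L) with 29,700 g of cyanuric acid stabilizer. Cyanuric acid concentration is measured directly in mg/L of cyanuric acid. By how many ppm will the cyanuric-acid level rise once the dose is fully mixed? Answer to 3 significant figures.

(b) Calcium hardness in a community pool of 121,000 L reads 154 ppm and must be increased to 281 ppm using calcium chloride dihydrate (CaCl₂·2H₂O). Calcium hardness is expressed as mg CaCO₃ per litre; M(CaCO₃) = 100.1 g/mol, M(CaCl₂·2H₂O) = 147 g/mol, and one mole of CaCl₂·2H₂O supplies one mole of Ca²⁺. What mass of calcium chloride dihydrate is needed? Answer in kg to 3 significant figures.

(a) Rise: 29,700 g / 856,000 L × 1000 = 34.7 mg/L.

(b) Hardness to add: (281 − 154) = 127 mg/L as CaCO₃ × 121,000 L = 15,370 g as CaCO₃.
(b) Moles of Ca²⁺ (1 mol Ca²⁺ ≡ 1 mol CaCO₃): 15,370 / 100.1 g/mol = 153.5 mol.
(b) Mass of CaCl₂·2H₂O: 153.5 × 147 = 22,570 g.

(a) 34.7 ppm; (b) 22.6 kg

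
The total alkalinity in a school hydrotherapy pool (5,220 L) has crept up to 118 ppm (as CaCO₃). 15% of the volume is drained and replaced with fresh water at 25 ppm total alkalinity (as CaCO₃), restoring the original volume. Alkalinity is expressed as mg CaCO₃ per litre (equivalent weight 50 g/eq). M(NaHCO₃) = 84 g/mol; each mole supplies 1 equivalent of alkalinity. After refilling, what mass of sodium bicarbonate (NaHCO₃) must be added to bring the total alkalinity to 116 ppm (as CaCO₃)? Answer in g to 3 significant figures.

After draining 15% and refilling: 118 × 0.85 + 25 × 0.15 = 104.05 ppm.
Deficit to target: 116 − 104.05 = 11.95 mg/L.
As CaCO₃: 11.95 mg/L × 5,220 L = 62.38 g; ÷ 50 g/eq ÷ 1 = 1.248 mol NaHCO₃.
Mass: 1.248 × 84 = 104.8 g.

105 g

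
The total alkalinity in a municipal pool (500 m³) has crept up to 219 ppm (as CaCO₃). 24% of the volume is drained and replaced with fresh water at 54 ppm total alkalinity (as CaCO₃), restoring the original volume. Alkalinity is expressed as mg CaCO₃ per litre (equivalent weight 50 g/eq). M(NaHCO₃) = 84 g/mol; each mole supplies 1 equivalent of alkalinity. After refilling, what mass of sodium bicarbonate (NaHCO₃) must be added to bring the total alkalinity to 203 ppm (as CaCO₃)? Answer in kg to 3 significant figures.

Volume: 500 m³ = 500,000 L.
After draining 24% and refilling: 219 × 0.76 + 54 × 0.24 = 179.4 ppm.
Deficit to target: 203 − 179.4 = 23.6 mg/L.
As CaCO₃: 23.6 mg/L × 500,000 L = 11,800 g; ÷ 50 g/eq ÷ 1 = 236 mol NaHCO₃.
Mass: 236 × 84 = 19,820 g.

19.8 kg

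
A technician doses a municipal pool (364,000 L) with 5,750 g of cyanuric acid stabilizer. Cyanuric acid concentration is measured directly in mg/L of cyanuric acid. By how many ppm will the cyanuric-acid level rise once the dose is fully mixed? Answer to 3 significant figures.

Rise: 5,750 g / 364,000 L × 1000 = 15.8 mg/L.

15.8 ppm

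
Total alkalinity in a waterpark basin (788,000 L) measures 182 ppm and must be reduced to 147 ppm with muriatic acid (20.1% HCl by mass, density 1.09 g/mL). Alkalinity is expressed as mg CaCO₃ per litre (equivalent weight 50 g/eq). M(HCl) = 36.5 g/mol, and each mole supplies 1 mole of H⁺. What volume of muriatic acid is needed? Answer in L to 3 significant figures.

91.9 L

Alkalinity to neutralize: (182 − 147) = 35 mg/L as CaCO₃ × 788,000 L = 27,580 g as CaCO₃.
Equivalents of H⁺ required: 27,580 ÷ 50 g/eq = 551.6 eq = 551.6 mol HCl.
Mass of HCl: 551.6 × 36.5 = 20,130 g.
Mass of 20.1% solution: 20,130 / 0.201 = 100,200 g.
Volume: 100,200 g ÷ 1.09 g/mL = 91,900 mL.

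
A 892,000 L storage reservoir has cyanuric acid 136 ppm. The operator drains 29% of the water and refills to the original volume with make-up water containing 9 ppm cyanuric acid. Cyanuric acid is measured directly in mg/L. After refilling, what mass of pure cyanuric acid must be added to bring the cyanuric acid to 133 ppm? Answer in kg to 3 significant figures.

After draining 29% and refilling: 136 × 0.71 + 9 × 0.29 = 99.17 ppm.
Deficit to target: 133 − 99.17 = 33.83 mg/L.
Mass: 33.83 mg/L × 892,000 L = 30,180 g cyanuric acid.

30.2 kg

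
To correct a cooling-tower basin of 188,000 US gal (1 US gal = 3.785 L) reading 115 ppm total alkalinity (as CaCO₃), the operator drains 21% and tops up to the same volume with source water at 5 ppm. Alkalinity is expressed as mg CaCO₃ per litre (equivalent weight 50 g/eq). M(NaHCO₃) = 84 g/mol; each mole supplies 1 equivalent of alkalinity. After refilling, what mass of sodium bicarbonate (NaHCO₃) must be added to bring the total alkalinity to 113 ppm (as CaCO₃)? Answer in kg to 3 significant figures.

25.2 kg

Volume: 188,000 US gal × 3.785 L/gal = 711,580 L.
After draining 21% and refilling: 115 × 0.79 + 5 × 0.21 = 91.9 ppm.
Deficit to target: 113 − 91.9 = 21.1 mg/L.
As CaCO₃: 21.1 mg/L × 711,580 L = 15,010 g; ÷ 50 g/eq ÷ 1 = 300.3 mol NaHCO₃.
Mass: 300.3 × 84 = 25,220 g.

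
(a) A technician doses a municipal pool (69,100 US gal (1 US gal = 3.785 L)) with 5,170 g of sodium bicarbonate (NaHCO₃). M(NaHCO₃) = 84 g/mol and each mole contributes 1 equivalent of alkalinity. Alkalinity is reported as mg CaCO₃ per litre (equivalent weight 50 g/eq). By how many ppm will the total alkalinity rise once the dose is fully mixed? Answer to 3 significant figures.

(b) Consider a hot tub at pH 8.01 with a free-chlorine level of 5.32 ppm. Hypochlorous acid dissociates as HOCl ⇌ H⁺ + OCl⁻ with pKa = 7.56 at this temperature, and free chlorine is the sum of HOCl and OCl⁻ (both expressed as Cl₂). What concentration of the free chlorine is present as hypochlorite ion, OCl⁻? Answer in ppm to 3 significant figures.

(a) Volume: 69,100 US gal × 3.785 L/gal = 261,544 L.
(a) Moles of NaHCO₃: 5,170 g ÷ 84 g/mol = 61.55 mol → 61.55 eq of alkalinity.
(a) As CaCO₃: 61.55 eq × 50 g/eq = 3077 g.
(a) Rise: 3077 g / 261,544 L × 1000 = 11.77 mg/L.

(b) [OCl⁻]/[HOCl] = 10^(pH − pKa) = 10^(8.01 − 7.56) = 10^0.45 = 2.818.
(b) Fraction as HOCl = 1 / (1 + 2.818) = 0.2619.
(b) OCl⁻ = (1 − 0.2619) × 5.32 ppm = 3.927 ppm.

(a) 11.8 ppm; (b) 3.93 ppm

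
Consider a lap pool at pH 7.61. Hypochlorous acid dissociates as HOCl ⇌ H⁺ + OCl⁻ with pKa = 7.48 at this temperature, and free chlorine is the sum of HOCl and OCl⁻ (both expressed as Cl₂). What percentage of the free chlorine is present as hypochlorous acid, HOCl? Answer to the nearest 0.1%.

42.6%

[OCl⁻]/[HOCl] = 10^(pH − pKa) = 10^(7.61 − 7.48) = 10^0.13 = 1.349.
Fraction as HOCl = 1 / (1 + 1.349) = 0.4257.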